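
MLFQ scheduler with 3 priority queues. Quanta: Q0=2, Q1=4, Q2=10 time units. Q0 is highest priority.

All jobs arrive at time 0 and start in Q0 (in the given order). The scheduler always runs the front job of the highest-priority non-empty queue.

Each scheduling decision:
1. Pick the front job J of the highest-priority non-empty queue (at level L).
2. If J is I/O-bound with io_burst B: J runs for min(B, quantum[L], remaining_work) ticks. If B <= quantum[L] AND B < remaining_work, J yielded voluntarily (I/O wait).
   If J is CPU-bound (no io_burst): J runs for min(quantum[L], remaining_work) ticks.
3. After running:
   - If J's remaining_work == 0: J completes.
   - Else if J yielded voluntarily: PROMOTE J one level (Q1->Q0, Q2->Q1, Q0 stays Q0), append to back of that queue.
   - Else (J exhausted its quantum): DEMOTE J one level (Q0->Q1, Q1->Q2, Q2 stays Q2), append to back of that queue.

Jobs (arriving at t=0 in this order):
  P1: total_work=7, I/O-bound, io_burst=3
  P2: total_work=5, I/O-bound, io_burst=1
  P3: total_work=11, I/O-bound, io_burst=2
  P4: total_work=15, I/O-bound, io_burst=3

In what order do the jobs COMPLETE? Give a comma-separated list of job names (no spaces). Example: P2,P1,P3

t=0-2: P1@Q0 runs 2, rem=5, quantum used, demote→Q1. Q0=[P2,P3,P4] Q1=[P1] Q2=[]
t=2-3: P2@Q0 runs 1, rem=4, I/O yield, promote→Q0. Q0=[P3,P4,P2] Q1=[P1] Q2=[]
t=3-5: P3@Q0 runs 2, rem=9, I/O yield, promote→Q0. Q0=[P4,P2,P3] Q1=[P1] Q2=[]
t=5-7: P4@Q0 runs 2, rem=13, quantum used, demote→Q1. Q0=[P2,P3] Q1=[P1,P4] Q2=[]
t=7-8: P2@Q0 runs 1, rem=3, I/O yield, promote→Q0. Q0=[P3,P2] Q1=[P1,P4] Q2=[]
t=8-10: P3@Q0 runs 2, rem=7, I/O yield, promote→Q0. Q0=[P2,P3] Q1=[P1,P4] Q2=[]
t=10-11: P2@Q0 runs 1, rem=2, I/O yield, promote→Q0. Q0=[P3,P2] Q1=[P1,P4] Q2=[]
t=11-13: P3@Q0 runs 2, rem=5, I/O yield, promote→Q0. Q0=[P2,P3] Q1=[P1,P4] Q2=[]
t=13-14: P2@Q0 runs 1, rem=1, I/O yield, promote→Q0. Q0=[P3,P2] Q1=[P1,P4] Q2=[]
t=14-16: P3@Q0 runs 2, rem=3, I/O yield, promote→Q0. Q0=[P2,P3] Q1=[P1,P4] Q2=[]
t=16-17: P2@Q0 runs 1, rem=0, completes. Q0=[P3] Q1=[P1,P4] Q2=[]
t=17-19: P3@Q0 runs 2, rem=1, I/O yield, promote→Q0. Q0=[P3] Q1=[P1,P4] Q2=[]
t=19-20: P3@Q0 runs 1, rem=0, completes. Q0=[] Q1=[P1,P4] Q2=[]
t=20-23: P1@Q1 runs 3, rem=2, I/O yield, promote→Q0. Q0=[P1] Q1=[P4] Q2=[]
t=23-25: P1@Q0 runs 2, rem=0, completes. Q0=[] Q1=[P4] Q2=[]
t=25-28: P4@Q1 runs 3, rem=10, I/O yield, promote→Q0. Q0=[P4] Q1=[] Q2=[]
t=28-30: P4@Q0 runs 2, rem=8, quantum used, demote→Q1. Q0=[] Q1=[P4] Q2=[]
t=30-33: P4@Q1 runs 3, rem=5, I/O yield, promote→Q0. Q0=[P4] Q1=[] Q2=[]
t=33-35: P4@Q0 runs 2, rem=3, quantum used, demote→Q1. Q0=[] Q1=[P4] Q2=[]
t=35-38: P4@Q1 runs 3, rem=0, completes. Q0=[] Q1=[] Q2=[]

Answer: P2,P3,P1,P4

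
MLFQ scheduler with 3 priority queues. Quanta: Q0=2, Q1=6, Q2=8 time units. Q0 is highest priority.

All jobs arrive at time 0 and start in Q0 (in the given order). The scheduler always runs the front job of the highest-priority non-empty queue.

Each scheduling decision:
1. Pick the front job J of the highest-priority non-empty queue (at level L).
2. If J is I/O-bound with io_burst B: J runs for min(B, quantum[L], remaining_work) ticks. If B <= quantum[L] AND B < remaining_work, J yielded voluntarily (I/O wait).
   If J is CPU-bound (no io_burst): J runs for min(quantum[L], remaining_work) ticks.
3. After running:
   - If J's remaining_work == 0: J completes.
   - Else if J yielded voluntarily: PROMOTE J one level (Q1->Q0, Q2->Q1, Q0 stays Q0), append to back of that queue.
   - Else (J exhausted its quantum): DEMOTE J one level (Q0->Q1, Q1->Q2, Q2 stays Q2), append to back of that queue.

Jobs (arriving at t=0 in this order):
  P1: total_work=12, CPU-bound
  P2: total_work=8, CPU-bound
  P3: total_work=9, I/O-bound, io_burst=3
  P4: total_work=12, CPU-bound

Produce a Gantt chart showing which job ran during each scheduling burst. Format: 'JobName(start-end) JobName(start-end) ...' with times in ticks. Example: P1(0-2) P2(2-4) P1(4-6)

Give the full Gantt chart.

t=0-2: P1@Q0 runs 2, rem=10, quantum used, demote→Q1. Q0=[P2,P3,P4] Q1=[P1] Q2=[]
t=2-4: P2@Q0 runs 2, rem=6, quantum used, demote→Q1. Q0=[P3,P4] Q1=[P1,P2] Q2=[]
t=4-6: P3@Q0 runs 2, rem=7, quantum used, demote→Q1. Q0=[P4] Q1=[P1,P2,P3] Q2=[]
t=6-8: P4@Q0 runs 2, rem=10, quantum used, demote→Q1. Q0=[] Q1=[P1,P2,P3,P4] Q2=[]
t=8-14: P1@Q1 runs 6, rem=4, quantum used, demote→Q2. Q0=[] Q1=[P2,P3,P4] Q2=[P1]
t=14-20: P2@Q1 runs 6, rem=0, completes. Q0=[] Q1=[P3,P4] Q2=[P1]
t=20-23: P3@Q1 runs 3, rem=4, I/O yield, promote→Q0. Q0=[P3] Q1=[P4] Q2=[P1]
t=23-25: P3@Q0 runs 2, rem=2, quantum used, demote→Q1. Q0=[] Q1=[P4,P3] Q2=[P1]
t=25-31: P4@Q1 runs 6, rem=4, quantum used, demote→Q2. Q0=[] Q1=[P3] Q2=[P1,P4]
t=31-33: P3@Q1 runs 2, rem=0, completes. Q0=[] Q1=[] Q2=[P1,P4]
t=33-37: P1@Q2 runs 4, rem=0, completes. Q0=[] Q1=[] Q2=[P4]
t=37-41: P4@Q2 runs 4, rem=0, completes. Q0=[] Q1=[] Q2=[]

Answer: P1(0-2) P2(2-4) P3(4-6) P4(6-8) P1(8-14) P2(14-20) P3(20-23) P3(23-25) P4(25-31) P3(31-33) P1(33-37) P4(37-41)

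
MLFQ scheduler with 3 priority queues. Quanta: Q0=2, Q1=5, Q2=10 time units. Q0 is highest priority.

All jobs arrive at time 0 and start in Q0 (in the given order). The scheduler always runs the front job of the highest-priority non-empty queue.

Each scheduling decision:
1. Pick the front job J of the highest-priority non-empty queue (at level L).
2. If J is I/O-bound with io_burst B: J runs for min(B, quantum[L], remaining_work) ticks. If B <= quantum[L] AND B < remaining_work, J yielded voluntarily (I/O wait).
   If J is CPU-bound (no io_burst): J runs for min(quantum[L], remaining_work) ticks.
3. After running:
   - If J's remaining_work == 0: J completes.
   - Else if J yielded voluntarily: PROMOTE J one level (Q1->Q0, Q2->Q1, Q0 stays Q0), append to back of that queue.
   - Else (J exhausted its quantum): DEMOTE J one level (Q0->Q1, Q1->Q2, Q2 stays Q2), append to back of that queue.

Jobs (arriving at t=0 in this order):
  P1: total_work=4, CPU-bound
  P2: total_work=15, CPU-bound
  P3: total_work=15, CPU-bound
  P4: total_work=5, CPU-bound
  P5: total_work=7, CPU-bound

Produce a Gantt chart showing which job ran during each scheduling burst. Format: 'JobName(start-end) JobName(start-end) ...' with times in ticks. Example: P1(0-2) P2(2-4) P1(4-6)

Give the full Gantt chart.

Answer: P1(0-2) P2(2-4) P3(4-6) P4(6-8) P5(8-10) P1(10-12) P2(12-17) P3(17-22) P4(22-25) P5(25-30) P2(30-38) P3(38-46)

Derivation:
t=0-2: P1@Q0 runs 2, rem=2, quantum used, demote→Q1. Q0=[P2,P3,P4,P5] Q1=[P1] Q2=[]
t=2-4: P2@Q0 runs 2, rem=13, quantum used, demote→Q1. Q0=[P3,P4,P5] Q1=[P1,P2] Q2=[]
t=4-6: P3@Q0 runs 2, rem=13, quantum used, demote→Q1. Q0=[P4,P5] Q1=[P1,P2,P3] Q2=[]
t=6-8: P4@Q0 runs 2, rem=3, quantum used, demote→Q1. Q0=[P5] Q1=[P1,P2,P3,P4] Q2=[]
t=8-10: P5@Q0 runs 2, rem=5, quantum used, demote→Q1. Q0=[] Q1=[P1,P2,P3,P4,P5] Q2=[]
t=10-12: P1@Q1 runs 2, rem=0, completes. Q0=[] Q1=[P2,P3,P4,P5] Q2=[]
t=12-17: P2@Q1 runs 5, rem=8, quantum used, demote→Q2. Q0=[] Q1=[P3,P4,P5] Q2=[P2]
t=17-22: P3@Q1 runs 5, rem=8, quantum used, demote→Q2. Q0=[] Q1=[P4,P5] Q2=[P2,P3]
t=22-25: P4@Q1 runs 3, rem=0, completes. Q0=[] Q1=[P5] Q2=[P2,P3]
t=25-30: P5@Q1 runs 5, rem=0, completes. Q0=[] Q1=[] Q2=[P2,P3]
t=30-38: P2@Q2 runs 8, rem=0, completes. Q0=[] Q1=[] Q2=[P3]
t=38-46: P3@Q2 runs 8, rem=0, completes. Q0=[] Q1=[] Q2=[]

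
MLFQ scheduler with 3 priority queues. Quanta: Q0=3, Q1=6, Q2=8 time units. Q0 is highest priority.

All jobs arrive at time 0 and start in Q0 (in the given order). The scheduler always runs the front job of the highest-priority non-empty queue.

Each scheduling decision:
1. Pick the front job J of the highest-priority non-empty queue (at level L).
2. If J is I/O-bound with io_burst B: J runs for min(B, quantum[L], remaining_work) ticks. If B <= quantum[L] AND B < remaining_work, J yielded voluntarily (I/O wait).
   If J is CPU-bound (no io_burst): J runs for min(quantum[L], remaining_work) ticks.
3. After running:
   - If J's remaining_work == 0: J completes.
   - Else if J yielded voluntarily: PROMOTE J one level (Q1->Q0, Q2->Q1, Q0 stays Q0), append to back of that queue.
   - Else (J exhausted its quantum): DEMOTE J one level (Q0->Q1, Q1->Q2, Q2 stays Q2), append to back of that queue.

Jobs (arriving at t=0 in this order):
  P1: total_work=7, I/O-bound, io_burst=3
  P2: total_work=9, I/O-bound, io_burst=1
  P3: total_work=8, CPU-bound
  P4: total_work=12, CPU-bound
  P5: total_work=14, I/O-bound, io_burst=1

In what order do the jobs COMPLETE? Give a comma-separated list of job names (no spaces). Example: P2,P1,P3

Answer: P1,P2,P5,P3,P4

Derivation:
t=0-3: P1@Q0 runs 3, rem=4, I/O yield, promote→Q0. Q0=[P2,P3,P4,P5,P1] Q1=[] Q2=[]
t=3-4: P2@Q0 runs 1, rem=8, I/O yield, promote→Q0. Q0=[P3,P4,P5,P1,P2] Q1=[] Q2=[]
t=4-7: P3@Q0 runs 3, rem=5, quantum used, demote→Q1. Q0=[P4,P5,P1,P2] Q1=[P3] Q2=[]
t=7-10: P4@Q0 runs 3, rem=9, quantum used, demote→Q1. Q0=[P5,P1,P2] Q1=[P3,P4] Q2=[]
t=10-11: P5@Q0 runs 1, rem=13, I/O yield, promote→Q0. Q0=[P1,P2,P5] Q1=[P3,P4] Q2=[]
t=11-14: P1@Q0 runs 3, rem=1, I/O yield, promote→Q0. Q0=[P2,P5,P1] Q1=[P3,P4] Q2=[]
t=14-15: P2@Q0 runs 1, rem=7, I/O yield, promote→Q0. Q0=[P5,P1,P2] Q1=[P3,P4] Q2=[]
t=15-16: P5@Q0 runs 1, rem=12, I/O yield, promote→Q0. Q0=[P1,P2,P5] Q1=[P3,P4] Q2=[]
t=16-17: P1@Q0 runs 1, rem=0, completes. Q0=[P2,P5] Q1=[P3,P4] Q2=[]
t=17-18: P2@Q0 runs 1, rem=6, I/O yield, promote→Q0. Q0=[P5,P2] Q1=[P3,P4] Q2=[]
t=18-19: P5@Q0 runs 1, rem=11, I/O yield, promote→Q0. Q0=[P2,P5] Q1=[P3,P4] Q2=[]
t=19-20: P2@Q0 runs 1, rem=5, I/O yield, promote→Q0. Q0=[P5,P2] Q1=[P3,P4] Q2=[]
t=20-21: P5@Q0 runs 1, rem=10, I/O yield, promote→Q0. Q0=[P2,P5] Q1=[P3,P4] Q2=[]
t=21-22: P2@Q0 runs 1, rem=4, I/O yield, promote→Q0. Q0=[P5,P2] Q1=[P3,P4] Q2=[]
t=22-23: P5@Q0 runs 1, rem=9, I/O yield, promote→Q0. Q0=[P2,P5] Q1=[P3,P4] Q2=[]
t=23-24: P2@Q0 runs 1, rem=3, I/O yield, promote→Q0. Q0=[P5,P2] Q1=[P3,P4] Q2=[]
t=24-25: P5@Q0 runs 1, rem=8, I/O yield, promote→Q0. Q0=[P2,P5] Q1=[P3,P4] Q2=[]
t=25-26: P2@Q0 runs 1, rem=2, I/O yield, promote→Q0. Q0=[P5,P2] Q1=[P3,P4] Q2=[]
t=26-27: P5@Q0 runs 1, rem=7, I/O yield, promote→Q0. Q0=[P2,P5] Q1=[P3,P4] Q2=[]
t=27-28: P2@Q0 runs 1, rem=1, I/O yield, promote→Q0. Q0=[P5,P2] Q1=[P3,P4] Q2=[]
t=28-29: P5@Q0 runs 1, rem=6, I/O yield, promote→Q0. Q0=[P2,P5] Q1=[P3,P4] Q2=[]
t=29-30: P2@Q0 runs 1, rem=0, completes. Q0=[P5] Q1=[P3,P4] Q2=[]
t=30-31: P5@Q0 runs 1, rem=5, I/O yield, promote→Q0. Q0=[P5] Q1=[P3,P4] Q2=[]
t=31-32: P5@Q0 runs 1, rem=4, I/O yield, promote→Q0. Q0=[P5] Q1=[P3,P4] Q2=[]
t=32-33: P5@Q0 runs 1, rem=3, I/O yield, promote→Q0. Q0=[P5] Q1=[P3,P4] Q2=[]
t=33-34: P5@Q0 runs 1, rem=2, I/O yield, promote→Q0. Q0=[P5] Q1=[P3,P4] Q2=[]
t=34-35: P5@Q0 runs 1, rem=1, I/O yield, promote→Q0. Q0=[P5] Q1=[P3,P4] Q2=[]
t=35-36: P5@Q0 runs 1, rem=0, completes. Q0=[] Q1=[P3,P4] Q2=[]
t=36-41: P3@Q1 runs 5, rem=0, completes. Q0=[] Q1=[P4] Q2=[]
t=41-47: P4@Q1 runs 6, rem=3, quantum used, demote→Q2. Q0=[] Q1=[] Q2=[P4]
t=47-50: P4@Q2 runs 3, rem=0, completes. Q0=[] Q1=[] Q2=[]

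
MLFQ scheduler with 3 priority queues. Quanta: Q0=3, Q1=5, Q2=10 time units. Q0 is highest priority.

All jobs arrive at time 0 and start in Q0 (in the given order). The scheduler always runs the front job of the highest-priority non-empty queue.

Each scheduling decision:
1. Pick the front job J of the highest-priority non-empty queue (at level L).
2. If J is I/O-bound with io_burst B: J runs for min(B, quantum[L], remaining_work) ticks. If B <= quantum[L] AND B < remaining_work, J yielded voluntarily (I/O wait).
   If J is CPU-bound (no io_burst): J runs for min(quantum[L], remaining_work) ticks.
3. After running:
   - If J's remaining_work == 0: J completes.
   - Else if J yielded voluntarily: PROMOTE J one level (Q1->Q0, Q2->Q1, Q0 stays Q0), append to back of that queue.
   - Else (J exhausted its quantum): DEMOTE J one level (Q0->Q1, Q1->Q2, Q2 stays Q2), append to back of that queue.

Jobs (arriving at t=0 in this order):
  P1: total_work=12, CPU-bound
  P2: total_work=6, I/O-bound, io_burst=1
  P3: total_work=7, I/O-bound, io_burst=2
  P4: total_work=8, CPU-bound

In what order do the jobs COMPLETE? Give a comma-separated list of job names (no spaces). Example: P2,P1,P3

Answer: P3,P2,P4,P1

Derivation:
t=0-3: P1@Q0 runs 3, rem=9, quantum used, demote→Q1. Q0=[P2,P3,P4] Q1=[P1] Q2=[]
t=3-4: P2@Q0 runs 1, rem=5, I/O yield, promote→Q0. Q0=[P3,P4,P2] Q1=[P1] Q2=[]
t=4-6: P3@Q0 runs 2, rem=5, I/O yield, promote→Q0. Q0=[P4,P2,P3] Q1=[P1] Q2=[]
t=6-9: P4@Q0 runs 3, rem=5, quantum used, demote→Q1. Q0=[P2,P3] Q1=[P1,P4] Q2=[]
t=9-10: P2@Q0 runs 1, rem=4, I/O yield, promote→Q0. Q0=[P3,P2] Q1=[P1,P4] Q2=[]
t=10-12: P3@Q0 runs 2, rem=3, I/O yield, promote→Q0. Q0=[P2,P3] Q1=[P1,P4] Q2=[]
t=12-13: P2@Q0 runs 1, rem=3, I/O yield, promote→Q0. Q0=[P3,P2] Q1=[P1,P4] Q2=[]
t=13-15: P3@Q0 runs 2, rem=1, I/O yield, promote→Q0. Q0=[P2,P3] Q1=[P1,P4] Q2=[]
t=15-16: P2@Q0 runs 1, rem=2, I/O yield, promote→Q0. Q0=[P3,P2] Q1=[P1,P4] Q2=[]
t=16-17: P3@Q0 runs 1, rem=0, completes. Q0=[P2] Q1=[P1,P4] Q2=[]
t=17-18: P2@Q0 runs 1, rem=1, I/O yield, promote→Q0. Q0=[P2] Q1=[P1,P4] Q2=[]
t=18-19: P2@Q0 runs 1, rem=0, completes. Q0=[] Q1=[P1,P4] Q2=[]
t=19-24: P1@Q1 runs 5, rem=4, quantum used, demote→Q2. Q0=[] Q1=[P4] Q2=[P1]
t=24-29: P4@Q1 runs 5, rem=0, completes. Q0=[] Q1=[] Q2=[P1]
t=29-33: P1@Q2 runs 4, rem=0, completes. Q0=[] Q1=[] Q2=[]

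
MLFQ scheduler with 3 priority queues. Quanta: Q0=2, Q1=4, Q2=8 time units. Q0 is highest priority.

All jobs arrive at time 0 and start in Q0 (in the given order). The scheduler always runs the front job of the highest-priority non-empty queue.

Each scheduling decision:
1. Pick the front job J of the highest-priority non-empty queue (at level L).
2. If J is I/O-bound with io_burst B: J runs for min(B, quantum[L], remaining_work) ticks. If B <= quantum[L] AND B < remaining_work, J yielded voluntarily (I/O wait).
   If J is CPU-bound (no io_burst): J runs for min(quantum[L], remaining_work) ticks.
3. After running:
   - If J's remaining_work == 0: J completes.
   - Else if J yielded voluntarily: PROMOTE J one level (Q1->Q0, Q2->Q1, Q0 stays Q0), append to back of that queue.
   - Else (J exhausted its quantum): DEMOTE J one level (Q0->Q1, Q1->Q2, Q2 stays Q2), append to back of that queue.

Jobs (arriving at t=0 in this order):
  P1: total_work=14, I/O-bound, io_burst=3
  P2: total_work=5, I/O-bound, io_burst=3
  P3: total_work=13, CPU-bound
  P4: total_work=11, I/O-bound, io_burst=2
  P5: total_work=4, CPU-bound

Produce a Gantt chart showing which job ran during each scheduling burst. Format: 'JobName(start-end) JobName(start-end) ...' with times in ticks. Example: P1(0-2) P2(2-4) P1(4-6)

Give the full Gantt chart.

Answer: P1(0-2) P2(2-4) P3(4-6) P4(6-8) P5(8-10) P4(10-12) P4(12-14) P4(14-16) P4(16-18) P4(18-19) P1(19-22) P1(22-24) P2(24-27) P3(27-31) P5(31-33) P1(33-36) P1(36-38) P1(38-40) P3(40-47)

Derivation:
t=0-2: P1@Q0 runs 2, rem=12, quantum used, demote→Q1. Q0=[P2,P3,P4,P5] Q1=[P1] Q2=[]
t=2-4: P2@Q0 runs 2, rem=3, quantum used, demote→Q1. Q0=[P3,P4,P5] Q1=[P1,P2] Q2=[]
t=4-6: P3@Q0 runs 2, rem=11, quantum used, demote→Q1. Q0=[P4,P5] Q1=[P1,P2,P3] Q2=[]
t=6-8: P4@Q0 runs 2, rem=9, I/O yield, promote→Q0. Q0=[P5,P4] Q1=[P1,P2,P3] Q2=[]
t=8-10: P5@Q0 runs 2, rem=2, quantum used, demote→Q1. Q0=[P4] Q1=[P1,P2,P3,P5] Q2=[]
t=10-12: P4@Q0 runs 2, rem=7, I/O yield, promote→Q0. Q0=[P4] Q1=[P1,P2,P3,P5] Q2=[]
t=12-14: P4@Q0 runs 2, rem=5, I/O yield, promote→Q0. Q0=[P4] Q1=[P1,P2,P3,P5] Q2=[]
t=14-16: P4@Q0 runs 2, rem=3, I/O yield, promote→Q0. Q0=[P4] Q1=[P1,P2,P3,P5] Q2=[]
t=16-18: P4@Q0 runs 2, rem=1, I/O yield, promote→Q0. Q0=[P4] Q1=[P1,P2,P3,P5] Q2=[]
t=18-19: P4@Q0 runs 1, rem=0, completes. Q0=[] Q1=[P1,P2,P3,P5] Q2=[]
t=19-22: P1@Q1 runs 3, rem=9, I/O yield, promote→Q0. Q0=[P1] Q1=[P2,P3,P5] Q2=[]
t=22-24: P1@Q0 runs 2, rem=7, quantum used, demote→Q1. Q0=[] Q1=[P2,P3,P5,P1] Q2=[]
t=24-27: P2@Q1 runs 3, rem=0, completes. Q0=[] Q1=[P3,P5,P1] Q2=[]
t=27-31: P3@Q1 runs 4, rem=7, quantum used, demote→Q2. Q0=[] Q1=[P5,P1] Q2=[P3]
t=31-33: P5@Q1 runs 2, rem=0, completes. Q0=[] Q1=[P1] Q2=[P3]
t=33-36: P1@Q1 runs 3, rem=4, I/O yield, promote→Q0. Q0=[P1] Q1=[] Q2=[P3]
t=36-38: P1@Q0 runs 2, rem=2, quantum used, demote→Q1. Q0=[] Q1=[P1] Q2=[P3]
t=38-40: P1@Q1 runs 2, rem=0, completes. Q0=[] Q1=[] Q2=[P3]
t=40-47: P3@Q2 runs 7, rem=0, completes. Q0=[] Q1=[] Q2=[]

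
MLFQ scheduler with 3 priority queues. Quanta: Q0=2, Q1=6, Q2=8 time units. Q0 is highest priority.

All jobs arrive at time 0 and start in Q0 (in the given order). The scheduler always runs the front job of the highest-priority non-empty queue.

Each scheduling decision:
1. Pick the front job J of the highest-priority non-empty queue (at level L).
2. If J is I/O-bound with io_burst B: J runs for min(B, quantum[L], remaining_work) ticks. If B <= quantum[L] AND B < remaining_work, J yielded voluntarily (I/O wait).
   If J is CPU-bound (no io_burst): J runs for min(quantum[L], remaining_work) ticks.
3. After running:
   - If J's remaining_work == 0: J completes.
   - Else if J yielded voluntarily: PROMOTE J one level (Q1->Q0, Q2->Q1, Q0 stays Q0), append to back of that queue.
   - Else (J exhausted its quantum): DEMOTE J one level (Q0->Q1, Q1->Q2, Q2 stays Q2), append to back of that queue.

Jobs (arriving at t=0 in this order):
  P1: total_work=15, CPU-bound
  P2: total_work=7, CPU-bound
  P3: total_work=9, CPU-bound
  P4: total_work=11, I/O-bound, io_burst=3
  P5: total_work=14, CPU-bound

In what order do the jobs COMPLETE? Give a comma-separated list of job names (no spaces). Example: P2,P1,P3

t=0-2: P1@Q0 runs 2, rem=13, quantum used, demote→Q1. Q0=[P2,P3,P4,P5] Q1=[P1] Q2=[]
t=2-4: P2@Q0 runs 2, rem=5, quantum used, demote→Q1. Q0=[P3,P4,P5] Q1=[P1,P2] Q2=[]
t=4-6: P3@Q0 runs 2, rem=7, quantum used, demote→Q1. Q0=[P4,P5] Q1=[P1,P2,P3] Q2=[]
t=6-8: P4@Q0 runs 2, rem=9, quantum used, demote→Q1. Q0=[P5] Q1=[P1,P2,P3,P4] Q2=[]
t=8-10: P5@Q0 runs 2, rem=12, quantum used, demote→Q1. Q0=[] Q1=[P1,P2,P3,P4,P5] Q2=[]
t=10-16: P1@Q1 runs 6, rem=7, quantum used, demote→Q2. Q0=[] Q1=[P2,P3,P4,P5] Q2=[P1]
t=16-21: P2@Q1 runs 5, rem=0, completes. Q0=[] Q1=[P3,P4,P5] Q2=[P1]
t=21-27: P3@Q1 runs 6, rem=1, quantum used, demote→Q2. Q0=[] Q1=[P4,P5] Q2=[P1,P3]
t=27-30: P4@Q1 runs 3, rem=6, I/O yield, promote→Q0. Q0=[P4] Q1=[P5] Q2=[P1,P3]
t=30-32: P4@Q0 runs 2, rem=4, quantum used, demote→Q1. Q0=[] Q1=[P5,P4] Q2=[P1,P3]
t=32-38: P5@Q1 runs 6, rem=6, quantum used, demote→Q2. Q0=[] Q1=[P4] Q2=[P1,P3,P5]
t=38-41: P4@Q1 runs 3, rem=1, I/O yield, promote→Q0. Q0=[P4] Q1=[] Q2=[P1,P3,P5]
t=41-42: P4@Q0 runs 1, rem=0, completes. Q0=[] Q1=[] Q2=[P1,P3,P5]
t=42-49: P1@Q2 runs 7, rem=0, completes. Q0=[] Q1=[] Q2=[P3,P5]
t=49-50: P3@Q2 runs 1, rem=0, completes. Q0=[] Q1=[] Q2=[P5]
t=50-56: P5@Q2 runs 6, rem=0, completes. Q0=[] Q1=[] Q2=[]

Answer: P2,P4,P1,P3,P5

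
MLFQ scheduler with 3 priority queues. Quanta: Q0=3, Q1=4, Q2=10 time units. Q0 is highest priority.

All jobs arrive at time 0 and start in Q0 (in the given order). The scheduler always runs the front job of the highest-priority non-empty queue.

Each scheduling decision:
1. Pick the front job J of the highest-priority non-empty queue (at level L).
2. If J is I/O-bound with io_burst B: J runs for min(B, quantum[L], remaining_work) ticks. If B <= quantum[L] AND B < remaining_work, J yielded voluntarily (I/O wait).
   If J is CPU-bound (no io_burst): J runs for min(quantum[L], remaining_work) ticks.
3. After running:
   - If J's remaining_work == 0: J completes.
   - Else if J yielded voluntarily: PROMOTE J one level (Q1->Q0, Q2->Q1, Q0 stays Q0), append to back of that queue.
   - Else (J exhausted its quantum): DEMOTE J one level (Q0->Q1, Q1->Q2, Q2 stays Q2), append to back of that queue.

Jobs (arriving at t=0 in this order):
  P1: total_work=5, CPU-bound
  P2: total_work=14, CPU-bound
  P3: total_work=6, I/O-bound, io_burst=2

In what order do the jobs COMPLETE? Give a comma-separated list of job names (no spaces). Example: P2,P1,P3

t=0-3: P1@Q0 runs 3, rem=2, quantum used, demote→Q1. Q0=[P2,P3] Q1=[P1] Q2=[]
t=3-6: P2@Q0 runs 3, rem=11, quantum used, demote→Q1. Q0=[P3] Q1=[P1,P2] Q2=[]
t=6-8: P3@Q0 runs 2, rem=4, I/O yield, promote→Q0. Q0=[P3] Q1=[P1,P2] Q2=[]
t=8-10: P3@Q0 runs 2, rem=2, I/O yield, promote→Q0. Q0=[P3] Q1=[P1,P2] Q2=[]
t=10-12: P3@Q0 runs 2, rem=0, completes. Q0=[] Q1=[P1,P2] Q2=[]
t=12-14: P1@Q1 runs 2, rem=0, completes. Q0=[] Q1=[P2] Q2=[]
t=14-18: P2@Q1 runs 4, rem=7, quantum used, demote→Q2. Q0=[] Q1=[] Q2=[P2]
t=18-25: P2@Q2 runs 7, rem=0, completes. Q0=[] Q1=[] Q2=[]

Answer: P3,P1,P2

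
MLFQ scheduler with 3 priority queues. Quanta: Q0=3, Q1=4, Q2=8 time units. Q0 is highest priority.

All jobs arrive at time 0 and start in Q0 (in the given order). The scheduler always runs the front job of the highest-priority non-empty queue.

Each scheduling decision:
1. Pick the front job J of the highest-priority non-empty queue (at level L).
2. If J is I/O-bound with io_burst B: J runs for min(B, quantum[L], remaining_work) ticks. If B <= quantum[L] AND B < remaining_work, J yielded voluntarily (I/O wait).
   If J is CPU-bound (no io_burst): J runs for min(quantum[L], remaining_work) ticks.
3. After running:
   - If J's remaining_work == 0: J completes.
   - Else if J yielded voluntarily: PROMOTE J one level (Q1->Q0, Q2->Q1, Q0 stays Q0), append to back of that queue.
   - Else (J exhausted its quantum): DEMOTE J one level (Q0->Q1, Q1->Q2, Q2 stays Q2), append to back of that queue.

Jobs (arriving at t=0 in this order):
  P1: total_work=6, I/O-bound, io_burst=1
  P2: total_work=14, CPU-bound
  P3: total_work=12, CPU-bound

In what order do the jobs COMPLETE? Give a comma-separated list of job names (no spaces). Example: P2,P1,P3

Answer: P1,P2,P3

Derivation:
t=0-1: P1@Q0 runs 1, rem=5, I/O yield, promote→Q0. Q0=[P2,P3,P1] Q1=[] Q2=[]
t=1-4: P2@Q0 runs 3, rem=11, quantum used, demote→Q1. Q0=[P3,P1] Q1=[P2] Q2=[]
t=4-7: P3@Q0 runs 3, rem=9, quantum used, demote→Q1. Q0=[P1] Q1=[P2,P3] Q2=[]
t=7-8: P1@Q0 runs 1, rem=4, I/O yield, promote→Q0. Q0=[P1] Q1=[P2,P3] Q2=[]
t=8-9: P1@Q0 runs 1, rem=3, I/O yield, promote→Q0. Q0=[P1] Q1=[P2,P3] Q2=[]
t=9-10: P1@Q0 runs 1, rem=2, I/O yield, promote→Q0. Q0=[P1] Q1=[P2,P3] Q2=[]
t=10-11: P1@Q0 runs 1, rem=1, I/O yield, promote→Q0. Q0=[P1] Q1=[P2,P3] Q2=[]
t=11-12: P1@Q0 runs 1, rem=0, completes. Q0=[] Q1=[P2,P3] Q2=[]
t=12-16: P2@Q1 runs 4, rem=7, quantum used, demote→Q2. Q0=[] Q1=[P3] Q2=[P2]
t=16-20: P3@Q1 runs 4, rem=5, quantum used, demote→Q2. Q0=[] Q1=[] Q2=[P2,P3]
t=20-27: P2@Q2 runs 7, rem=0, completes. Q0=[] Q1=[] Q2=[P3]
t=27-32: P3@Q2 runs 5, rem=0, completes. Q0=[] Q1=[] Q2=[]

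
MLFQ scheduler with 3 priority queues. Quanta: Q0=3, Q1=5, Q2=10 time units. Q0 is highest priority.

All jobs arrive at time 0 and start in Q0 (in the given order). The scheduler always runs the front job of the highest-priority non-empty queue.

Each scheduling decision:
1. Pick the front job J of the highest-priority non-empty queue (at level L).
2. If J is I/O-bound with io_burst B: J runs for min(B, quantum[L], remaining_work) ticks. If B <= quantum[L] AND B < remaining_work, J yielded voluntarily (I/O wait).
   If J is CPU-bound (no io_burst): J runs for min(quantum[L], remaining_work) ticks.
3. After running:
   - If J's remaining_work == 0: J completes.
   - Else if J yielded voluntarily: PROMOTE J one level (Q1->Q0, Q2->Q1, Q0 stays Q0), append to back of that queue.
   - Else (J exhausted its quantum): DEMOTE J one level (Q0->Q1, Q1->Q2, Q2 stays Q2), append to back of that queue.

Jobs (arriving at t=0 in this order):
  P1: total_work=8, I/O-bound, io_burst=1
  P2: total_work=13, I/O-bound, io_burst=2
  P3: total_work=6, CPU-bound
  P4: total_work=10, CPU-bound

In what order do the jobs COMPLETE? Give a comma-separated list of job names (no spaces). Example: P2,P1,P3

t=0-1: P1@Q0 runs 1, rem=7, I/O yield, promote→Q0. Q0=[P2,P3,P4,P1] Q1=[] Q2=[]
t=1-3: P2@Q0 runs 2, rem=11, I/O yield, promote→Q0. Q0=[P3,P4,P1,P2] Q1=[] Q2=[]
t=3-6: P3@Q0 runs 3, rem=3, quantum used, demote→Q1. Q0=[P4,P1,P2] Q1=[P3] Q2=[]
t=6-9: P4@Q0 runs 3, rem=7, quantum used, demote→Q1. Q0=[P1,P2] Q1=[P3,P4] Q2=[]
t=9-10: P1@Q0 runs 1, rem=6, I/O yield, promote→Q0. Q0=[P2,P1] Q1=[P3,P4] Q2=[]
t=10-12: P2@Q0 runs 2, rem=9, I/O yield, promote→Q0. Q0=[P1,P2] Q1=[P3,P4] Q2=[]
t=12-13: P1@Q0 runs 1, rem=5, I/O yield, promote→Q0. Q0=[P2,P1] Q1=[P3,P4] Q2=[]
t=13-15: P2@Q0 runs 2, rem=7, I/O yield, promote→Q0. Q0=[P1,P2] Q1=[P3,P4] Q2=[]
t=15-16: P1@Q0 runs 1, rem=4, I/O yield, promote→Q0. Q0=[P2,P1] Q1=[P3,P4] Q2=[]
t=16-18: P2@Q0 runs 2, rem=5, I/O yield, promote→Q0. Q0=[P1,P2] Q1=[P3,P4] Q2=[]
t=18-19: P1@Q0 runs 1, rem=3, I/O yield, promote→Q0. Q0=[P2,P1] Q1=[P3,P4] Q2=[]
t=19-21: P2@Q0 runs 2, rem=3, I/O yield, promote→Q0. Q0=[P1,P2] Q1=[P3,P4] Q2=[]
t=21-22: P1@Q0 runs 1, rem=2, I/O yield, promote→Q0. Q0=[P2,P1] Q1=[P3,P4] Q2=[]
t=22-24: P2@Q0 runs 2, rem=1, I/O yield, promote→Q0. Q0=[P1,P2] Q1=[P3,P4] Q2=[]
t=24-25: P1@Q0 runs 1, rem=1, I/O yield, promote→Q0. Q0=[P2,P1] Q1=[P3,P4] Q2=[]
t=25-26: P2@Q0 runs 1, rem=0, completes. Q0=[P1] Q1=[P3,P4] Q2=[]
t=26-27: P1@Q0 runs 1, rem=0, completes. Q0=[] Q1=[P3,P4] Q2=[]
t=27-30: P3@Q1 runs 3, rem=0, completes. Q0=[] Q1=[P4] Q2=[]
t=30-35: P4@Q1 runs 5, rem=2, quantum used, demote→Q2. Q0=[] Q1=[] Q2=[P4]
t=35-37: P4@Q2 runs 2, rem=0, completes. Q0=[] Q1=[] Q2=[]

Answer: P2,P1,P3,P4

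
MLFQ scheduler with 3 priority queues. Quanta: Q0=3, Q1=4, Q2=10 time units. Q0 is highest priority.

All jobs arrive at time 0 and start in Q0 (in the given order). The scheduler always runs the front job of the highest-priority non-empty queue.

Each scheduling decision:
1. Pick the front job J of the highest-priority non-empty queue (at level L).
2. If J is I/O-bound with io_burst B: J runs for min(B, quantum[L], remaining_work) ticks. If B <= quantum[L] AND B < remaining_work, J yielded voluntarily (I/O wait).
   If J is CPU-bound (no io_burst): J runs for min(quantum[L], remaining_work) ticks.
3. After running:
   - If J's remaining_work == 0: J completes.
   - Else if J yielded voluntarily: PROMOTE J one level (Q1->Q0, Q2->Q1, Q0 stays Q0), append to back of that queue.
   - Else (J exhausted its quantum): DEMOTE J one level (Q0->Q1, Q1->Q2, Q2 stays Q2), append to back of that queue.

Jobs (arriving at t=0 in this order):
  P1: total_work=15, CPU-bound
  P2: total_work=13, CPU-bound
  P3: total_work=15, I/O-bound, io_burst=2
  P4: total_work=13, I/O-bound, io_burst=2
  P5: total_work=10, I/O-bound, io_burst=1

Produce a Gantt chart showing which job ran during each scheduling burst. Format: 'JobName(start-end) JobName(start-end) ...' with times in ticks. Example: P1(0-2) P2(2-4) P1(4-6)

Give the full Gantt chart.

t=0-3: P1@Q0 runs 3, rem=12, quantum used, demote→Q1. Q0=[P2,P3,P4,P5] Q1=[P1] Q2=[]
t=3-6: P2@Q0 runs 3, rem=10, quantum used, demote→Q1. Q0=[P3,P4,P5] Q1=[P1,P2] Q2=[]
t=6-8: P3@Q0 runs 2, rem=13, I/O yield, promote→Q0. Q0=[P4,P5,P3] Q1=[P1,P2] Q2=[]
t=8-10: P4@Q0 runs 2, rem=11, I/O yield, promote→Q0. Q0=[P5,P3,P4] Q1=[P1,P2] Q2=[]
t=10-11: P5@Q0 runs 1, rem=9, I/O yield, promote→Q0. Q0=[P3,P4,P5] Q1=[P1,P2] Q2=[]
t=11-13: P3@Q0 runs 2, rem=11, I/O yield, promote→Q0. Q0=[P4,P5,P3] Q1=[P1,P2] Q2=[]
t=13-15: P4@Q0 runs 2, rem=9, I/O yield, promote→Q0. Q0=[P5,P3,P4] Q1=[P1,P2] Q2=[]
t=15-16: P5@Q0 runs 1, rem=8, I/O yield, promote→Q0. Q0=[P3,P4,P5] Q1=[P1,P2] Q2=[]
t=16-18: P3@Q0 runs 2, rem=9, I/O yield, promote→Q0. Q0=[P4,P5,P3] Q1=[P1,P2] Q2=[]
t=18-20: P4@Q0 runs 2, rem=7, I/O yield, promote→Q0. Q0=[P5,P3,P4] Q1=[P1,P2] Q2=[]
t=20-21: P5@Q0 runs 1, rem=7, I/O yield, promote→Q0. Q0=[P3,P4,P5] Q1=[P1,P2] Q2=[]
t=21-23: P3@Q0 runs 2, rem=7, I/O yield, promote→Q0. Q0=[P4,P5,P3] Q1=[P1,P2] Q2=[]
t=23-25: P4@Q0 runs 2, rem=5, I/O yield, promote→Q0. Q0=[P5,P3,P4] Q1=[P1,P2] Q2=[]
t=25-26: P5@Q0 runs 1, rem=6, I/O yield, promote→Q0. Q0=[P3,P4,P5] Q1=[P1,P2] Q2=[]
t=26-28: P3@Q0 runs 2, rem=5, I/O yield, promote→Q0. Q0=[P4,P5,P3] Q1=[P1,P2] Q2=[]
t=28-30: P4@Q0 runs 2, rem=3, I/O yield, promote→Q0. Q0=[P5,P3,P4] Q1=[P1,P2] Q2=[]
t=30-31: P5@Q0 runs 1, rem=5, I/O yield, promote→Q0. Q0=[P3,P4,P5] Q1=[P1,P2] Q2=[]
t=31-33: P3@Q0 runs 2, rem=3, I/O yield, promote→Q0. Q0=[P4,P5,P3] Q1=[P1,P2] Q2=[]
t=33-35: P4@Q0 runs 2, rem=1, I/O yield, promote→Q0. Q0=[P5,P3,P4] Q1=[P1,P2] Q2=[]
t=35-36: P5@Q0 runs 1, rem=4, I/O yield, promote→Q0. Q0=[P3,P4,P5] Q1=[P1,P2] Q2=[]
t=36-38: P3@Q0 runs 2, rem=1, I/O yield, promote→Q0. Q0=[P4,P5,P3] Q1=[P1,P2] Q2=[]
t=38-39: P4@Q0 runs 1, rem=0, completes. Q0=[P5,P3] Q1=[P1,P2] Q2=[]
t=39-40: P5@Q0 runs 1, rem=3, I/O yield, promote→Q0. Q0=[P3,P5] Q1=[P1,P2] Q2=[]
t=40-41: P3@Q0 runs 1, rem=0, completes. Q0=[P5] Q1=[P1,P2] Q2=[]
t=41-42: P5@Q0 runs 1, rem=2, I/O yield, promote→Q0. Q0=[P5] Q1=[P1,P2] Q2=[]
t=42-43: P5@Q0 runs 1, rem=1, I/O yield, promote→Q0. Q0=[P5] Q1=[P1,P2] Q2=[]
t=43-44: P5@Q0 runs 1, rem=0, completes. Q0=[] Q1=[P1,P2] Q2=[]
t=44-48: P1@Q1 runs 4, rem=8, quantum used, demote→Q2. Q0=[] Q1=[P2] Q2=[P1]
t=48-52: P2@Q1 runs 4, rem=6, quantum used, demote→Q2. Q0=[] Q1=[] Q2=[P1,P2]
t=52-60: P1@Q2 runs 8, rem=0, completes. Q0=[] Q1=[] Q2=[P2]
t=60-66: P2@Q2 runs 6, rem=0, completes. Q0=[] Q1=[] Q2=[]

Answer: P1(0-3) P2(3-6) P3(6-8) P4(8-10) P5(10-11) P3(11-13) P4(13-15) P5(15-16) P3(16-18) P4(18-20) P5(20-21) P3(21-23) P4(23-25) P5(25-26) P3(26-28) P4(28-30) P5(30-31) P3(31-33) P4(33-35) P5(35-36) P3(36-38) P4(38-39) P5(39-40) P3(40-41) P5(41-42) P5(42-43) P5(43-44) P1(44-48) P2(48-52) P1(52-60) P2(60-66)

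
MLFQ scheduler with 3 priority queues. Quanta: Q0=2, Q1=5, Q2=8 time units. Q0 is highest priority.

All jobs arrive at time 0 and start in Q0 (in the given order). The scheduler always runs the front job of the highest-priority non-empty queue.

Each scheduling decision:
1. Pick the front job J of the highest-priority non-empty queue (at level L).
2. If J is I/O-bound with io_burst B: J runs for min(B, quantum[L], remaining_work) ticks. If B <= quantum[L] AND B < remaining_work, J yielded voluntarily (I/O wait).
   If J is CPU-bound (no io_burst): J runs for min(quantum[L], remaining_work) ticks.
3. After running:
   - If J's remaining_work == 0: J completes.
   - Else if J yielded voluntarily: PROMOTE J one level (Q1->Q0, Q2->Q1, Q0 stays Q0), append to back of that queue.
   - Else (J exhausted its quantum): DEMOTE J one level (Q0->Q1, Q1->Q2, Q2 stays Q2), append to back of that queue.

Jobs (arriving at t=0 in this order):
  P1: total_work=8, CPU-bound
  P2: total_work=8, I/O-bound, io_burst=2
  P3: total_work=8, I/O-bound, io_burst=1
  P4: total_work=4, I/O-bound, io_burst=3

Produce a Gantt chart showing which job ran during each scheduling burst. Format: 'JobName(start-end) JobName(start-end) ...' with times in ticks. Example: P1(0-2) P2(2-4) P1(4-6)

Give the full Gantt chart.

Answer: P1(0-2) P2(2-4) P3(4-5) P4(5-7) P2(7-9) P3(9-10) P2(10-12) P3(12-13) P2(13-15) P3(15-16) P3(16-17) P3(17-18) P3(18-19) P3(19-20) P1(20-25) P4(25-27) P1(27-28)

Derivation:
t=0-2: P1@Q0 runs 2, rem=6, quantum used, demote→Q1. Q0=[P2,P3,P4] Q1=[P1] Q2=[]
t=2-4: P2@Q0 runs 2, rem=6, I/O yield, promote→Q0. Q0=[P3,P4,P2] Q1=[P1] Q2=[]
t=4-5: P3@Q0 runs 1, rem=7, I/O yield, promote→Q0. Q0=[P4,P2,P3] Q1=[P1] Q2=[]
t=5-7: P4@Q0 runs 2, rem=2, quantum used, demote→Q1. Q0=[P2,P3] Q1=[P1,P4] Q2=[]
t=7-9: P2@Q0 runs 2, rem=4, I/O yield, promote→Q0. Q0=[P3,P2] Q1=[P1,P4] Q2=[]
t=9-10: P3@Q0 runs 1, rem=6, I/O yield, promote→Q0. Q0=[P2,P3] Q1=[P1,P4] Q2=[]
t=10-12: P2@Q0 runs 2, rem=2, I/O yield, promote→Q0. Q0=[P3,P2] Q1=[P1,P4] Q2=[]
t=12-13: P3@Q0 runs 1, rem=5, I/O yield, promote→Q0. Q0=[P2,P3] Q1=[P1,P4] Q2=[]
t=13-15: P2@Q0 runs 2, rem=0, completes. Q0=[P3] Q1=[P1,P4] Q2=[]
t=15-16: P3@Q0 runs 1, rem=4, I/O yield, promote→Q0. Q0=[P3] Q1=[P1,P4] Q2=[]
t=16-17: P3@Q0 runs 1, rem=3, I/O yield, promote→Q0. Q0=[P3] Q1=[P1,P4] Q2=[]
t=17-18: P3@Q0 runs 1, rem=2, I/O yield, promote→Q0. Q0=[P3] Q1=[P1,P4] Q2=[]
t=18-19: P3@Q0 runs 1, rem=1, I/O yield, promote→Q0. Q0=[P3] Q1=[P1,P4] Q2=[]
t=19-20: P3@Q0 runs 1, rem=0, completes. Q0=[] Q1=[P1,P4] Q2=[]
t=20-25: P1@Q1 runs 5, rem=1, quantum used, demote→Q2. Q0=[] Q1=[P4] Q2=[P1]
t=25-27: P4@Q1 runs 2, rem=0, completes. Q0=[] Q1=[] Q2=[P1]
t=27-28: P1@Q2 runs 1, rem=0, completes. Q0=[] Q1=[] Q2=[]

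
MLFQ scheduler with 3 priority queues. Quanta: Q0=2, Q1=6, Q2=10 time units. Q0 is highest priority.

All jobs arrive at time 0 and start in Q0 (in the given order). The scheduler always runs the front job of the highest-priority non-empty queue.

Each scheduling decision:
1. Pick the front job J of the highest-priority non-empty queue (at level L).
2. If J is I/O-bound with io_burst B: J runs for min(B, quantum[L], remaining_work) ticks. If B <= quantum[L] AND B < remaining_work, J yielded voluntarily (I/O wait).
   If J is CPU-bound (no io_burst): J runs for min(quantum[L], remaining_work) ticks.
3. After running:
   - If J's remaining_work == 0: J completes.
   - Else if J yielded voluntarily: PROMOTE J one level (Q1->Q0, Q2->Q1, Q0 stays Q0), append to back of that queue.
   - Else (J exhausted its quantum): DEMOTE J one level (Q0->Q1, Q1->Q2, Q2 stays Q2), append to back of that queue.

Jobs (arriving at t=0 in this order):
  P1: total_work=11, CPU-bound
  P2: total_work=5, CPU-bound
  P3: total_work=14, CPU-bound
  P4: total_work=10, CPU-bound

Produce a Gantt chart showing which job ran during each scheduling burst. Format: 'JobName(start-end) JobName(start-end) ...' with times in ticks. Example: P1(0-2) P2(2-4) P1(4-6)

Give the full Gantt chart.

Answer: P1(0-2) P2(2-4) P3(4-6) P4(6-8) P1(8-14) P2(14-17) P3(17-23) P4(23-29) P1(29-32) P3(32-38) P4(38-40)

Derivation:
t=0-2: P1@Q0 runs 2, rem=9, quantum used, demote→Q1. Q0=[P2,P3,P4] Q1=[P1] Q2=[]
t=2-4: P2@Q0 runs 2, rem=3, quantum used, demote→Q1. Q0=[P3,P4] Q1=[P1,P2] Q2=[]
t=4-6: P3@Q0 runs 2, rem=12, quantum used, demote→Q1. Q0=[P4] Q1=[P1,P2,P3] Q2=[]
t=6-8: P4@Q0 runs 2, rem=8, quantum used, demote→Q1. Q0=[] Q1=[P1,P2,P3,P4] Q2=[]
t=8-14: P1@Q1 runs 6, rem=3, quantum used, demote→Q2. Q0=[] Q1=[P2,P3,P4] Q2=[P1]
t=14-17: P2@Q1 runs 3, rem=0, completes. Q0=[] Q1=[P3,P4] Q2=[P1]
t=17-23: P3@Q1 runs 6, rem=6, quantum used, demote→Q2. Q0=[] Q1=[P4] Q2=[P1,P3]
t=23-29: P4@Q1 runs 6, rem=2, quantum used, demote→Q2. Q0=[] Q1=[] Q2=[P1,P3,P4]
t=29-32: P1@Q2 runs 3, rem=0, completes. Q0=[] Q1=[] Q2=[P3,P4]
t=32-38: P3@Q2 runs 6, rem=0, completes. Q0=[] Q1=[] Q2=[P4]
t=38-40: P4@Q2 runs 2, rem=0, completes. Q0=[] Q1=[] Q2=[]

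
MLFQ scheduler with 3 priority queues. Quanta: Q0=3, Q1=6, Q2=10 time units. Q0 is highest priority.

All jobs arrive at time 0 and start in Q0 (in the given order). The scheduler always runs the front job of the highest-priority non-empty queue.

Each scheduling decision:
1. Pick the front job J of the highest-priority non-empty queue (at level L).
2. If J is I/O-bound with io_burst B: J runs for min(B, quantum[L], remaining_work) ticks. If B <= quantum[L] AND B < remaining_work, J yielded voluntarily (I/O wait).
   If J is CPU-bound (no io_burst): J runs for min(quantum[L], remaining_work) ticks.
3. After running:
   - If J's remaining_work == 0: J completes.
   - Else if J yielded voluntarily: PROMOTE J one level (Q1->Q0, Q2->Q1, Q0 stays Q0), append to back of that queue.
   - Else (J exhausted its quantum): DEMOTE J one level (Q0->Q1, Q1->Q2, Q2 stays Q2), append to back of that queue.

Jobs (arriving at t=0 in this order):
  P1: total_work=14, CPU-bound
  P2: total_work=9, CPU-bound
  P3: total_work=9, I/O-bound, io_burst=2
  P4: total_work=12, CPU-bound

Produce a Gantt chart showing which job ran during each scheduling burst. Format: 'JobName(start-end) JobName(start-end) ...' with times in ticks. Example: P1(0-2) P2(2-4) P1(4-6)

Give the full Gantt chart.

t=0-3: P1@Q0 runs 3, rem=11, quantum used, demote→Q1. Q0=[P2,P3,P4] Q1=[P1] Q2=[]
t=3-6: P2@Q0 runs 3, rem=6, quantum used, demote→Q1. Q0=[P3,P4] Q1=[P1,P2] Q2=[]
t=6-8: P3@Q0 runs 2, rem=7, I/O yield, promote→Q0. Q0=[P4,P3] Q1=[P1,P2] Q2=[]
t=8-11: P4@Q0 runs 3, rem=9, quantum used, demote→Q1. Q0=[P3] Q1=[P1,P2,P4] Q2=[]
t=11-13: P3@Q0 runs 2, rem=5, I/O yield, promote→Q0. Q0=[P3] Q1=[P1,P2,P4] Q2=[]
t=13-15: P3@Q0 runs 2, rem=3, I/O yield, promote→Q0. Q0=[P3] Q1=[P1,P2,P4] Q2=[]
t=15-17: P3@Q0 runs 2, rem=1, I/O yield, promote→Q0. Q0=[P3] Q1=[P1,P2,P4] Q2=[]
t=17-18: P3@Q0 runs 1, rem=0, completes. Q0=[] Q1=[P1,P2,P4] Q2=[]
t=18-24: P1@Q1 runs 6, rem=5, quantum used, demote→Q2. Q0=[] Q1=[P2,P4] Q2=[P1]
t=24-30: P2@Q1 runs 6, rem=0, completes. Q0=[] Q1=[P4] Q2=[P1]
t=30-36: P4@Q1 runs 6, rem=3, quantum used, demote→Q2. Q0=[] Q1=[] Q2=[P1,P4]
t=36-41: P1@Q2 runs 5, rem=0, completes. Q0=[] Q1=[] Q2=[P4]
t=41-44: P4@Q2 runs 3, rem=0, completes. Q0=[] Q1=[] Q2=[]

Answer: P1(0-3) P2(3-6) P3(6-8) P4(8-11) P3(11-13) P3(13-15) P3(15-17) P3(17-18) P1(18-24) P2(24-30) P4(30-36) P1(36-41) P4(41-44)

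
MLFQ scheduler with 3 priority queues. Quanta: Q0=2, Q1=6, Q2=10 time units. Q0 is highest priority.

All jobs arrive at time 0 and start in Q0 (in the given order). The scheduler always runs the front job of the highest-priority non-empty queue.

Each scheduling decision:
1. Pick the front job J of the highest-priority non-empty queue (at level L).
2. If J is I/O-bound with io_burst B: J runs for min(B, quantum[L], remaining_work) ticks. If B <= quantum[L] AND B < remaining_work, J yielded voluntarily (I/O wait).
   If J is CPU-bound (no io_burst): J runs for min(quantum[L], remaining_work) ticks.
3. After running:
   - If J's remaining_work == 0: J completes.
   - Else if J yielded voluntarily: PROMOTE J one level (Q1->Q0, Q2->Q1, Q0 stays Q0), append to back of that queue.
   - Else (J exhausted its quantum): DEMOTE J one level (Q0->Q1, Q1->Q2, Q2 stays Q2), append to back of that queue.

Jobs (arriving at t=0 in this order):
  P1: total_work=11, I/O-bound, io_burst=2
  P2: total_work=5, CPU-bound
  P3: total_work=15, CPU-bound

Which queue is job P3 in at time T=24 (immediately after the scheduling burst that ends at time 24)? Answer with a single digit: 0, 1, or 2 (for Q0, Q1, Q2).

Answer: 2

Derivation:
t=0-2: P1@Q0 runs 2, rem=9, I/O yield, promote→Q0. Q0=[P2,P3,P1] Q1=[] Q2=[]
t=2-4: P2@Q0 runs 2, rem=3, quantum used, demote→Q1. Q0=[P3,P1] Q1=[P2] Q2=[]
t=4-6: P3@Q0 runs 2, rem=13, quantum used, demote→Q1. Q0=[P1] Q1=[P2,P3] Q2=[]
t=6-8: P1@Q0 runs 2, rem=7, I/O yield, promote→Q0. Q0=[P1] Q1=[P2,P3] Q2=[]
t=8-10: P1@Q0 runs 2, rem=5, I/O yield, promote→Q0. Q0=[P1] Q1=[P2,P3] Q2=[]
t=10-12: P1@Q0 runs 2, rem=3, I/O yield, promote→Q0. Q0=[P1] Q1=[P2,P3] Q2=[]
t=12-14: P1@Q0 runs 2, rem=1, I/O yield, promote→Q0. Q0=[P1] Q1=[P2,P3] Q2=[]
t=14-15: P1@Q0 runs 1, rem=0, completes. Q0=[] Q1=[P2,P3] Q2=[]
t=15-18: P2@Q1 runs 3, rem=0, completes. Q0=[] Q1=[P3] Q2=[]
t=18-24: P3@Q1 runs 6, rem=7, quantum used, demote→Q2. Q0=[] Q1=[] Q2=[P3]
t=24-31: P3@Q2 runs 7, rem=0, completes. Q0=[] Q1=[] Q2=[]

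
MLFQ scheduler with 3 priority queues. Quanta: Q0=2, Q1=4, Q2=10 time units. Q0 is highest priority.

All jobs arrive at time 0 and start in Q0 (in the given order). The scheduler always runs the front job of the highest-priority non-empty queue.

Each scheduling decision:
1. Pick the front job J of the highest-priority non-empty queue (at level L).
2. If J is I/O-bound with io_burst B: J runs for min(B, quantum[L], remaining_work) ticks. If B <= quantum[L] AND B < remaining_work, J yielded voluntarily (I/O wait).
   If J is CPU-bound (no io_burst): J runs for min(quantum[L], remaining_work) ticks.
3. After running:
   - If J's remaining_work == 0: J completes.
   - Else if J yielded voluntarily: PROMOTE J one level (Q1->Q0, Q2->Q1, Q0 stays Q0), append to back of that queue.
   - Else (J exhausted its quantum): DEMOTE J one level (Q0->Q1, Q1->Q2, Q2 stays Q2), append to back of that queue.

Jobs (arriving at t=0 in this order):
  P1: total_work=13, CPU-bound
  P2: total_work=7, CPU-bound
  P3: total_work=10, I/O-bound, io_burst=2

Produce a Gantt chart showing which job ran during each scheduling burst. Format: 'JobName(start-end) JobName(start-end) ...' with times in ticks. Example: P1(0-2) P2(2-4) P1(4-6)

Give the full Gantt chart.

Answer: P1(0-2) P2(2-4) P3(4-6) P3(6-8) P3(8-10) P3(10-12) P3(12-14) P1(14-18) P2(18-22) P1(22-29) P2(29-30)

Derivation:
t=0-2: P1@Q0 runs 2, rem=11, quantum used, demote→Q1. Q0=[P2,P3] Q1=[P1] Q2=[]
t=2-4: P2@Q0 runs 2, rem=5, quantum used, demote→Q1. Q0=[P3] Q1=[P1,P2] Q2=[]
t=4-6: P3@Q0 runs 2, rem=8, I/O yield, promote→Q0. Q0=[P3] Q1=[P1,P2] Q2=[]
t=6-8: P3@Q0 runs 2, rem=6, I/O yield, promote→Q0. Q0=[P3] Q1=[P1,P2] Q2=[]
t=8-10: P3@Q0 runs 2, rem=4, I/O yield, promote→Q0. Q0=[P3] Q1=[P1,P2] Q2=[]
t=10-12: P3@Q0 runs 2, rem=2, I/O yield, promote→Q0. Q0=[P3] Q1=[P1,P2] Q2=[]
t=12-14: P3@Q0 runs 2, rem=0, completes. Q0=[] Q1=[P1,P2] Q2=[]
t=14-18: P1@Q1 runs 4, rem=7, quantum used, demote→Q2. Q0=[] Q1=[P2] Q2=[P1]
t=18-22: P2@Q1 runs 4, rem=1, quantum used, demote→Q2. Q0=[] Q1=[] Q2=[P1,P2]
t=22-29: P1@Q2 runs 7, rem=0, completes. Q0=[] Q1=[] Q2=[P2]
t=29-30: P2@Q2 runs 1, rem=0, completes. Q0=[] Q1=[] Q2=[]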